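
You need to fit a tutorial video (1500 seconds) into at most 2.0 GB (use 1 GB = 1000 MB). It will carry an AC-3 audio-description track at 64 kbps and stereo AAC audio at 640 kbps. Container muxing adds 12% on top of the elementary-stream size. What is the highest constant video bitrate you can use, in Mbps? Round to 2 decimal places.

Budget: 2.0 GB = 16000.0 Mb.
Stream payload after overhead: 16000.0 / 1.12 = 14285.7 Mb.
Total bitrate budget: 14285.7 Mb / 1500 s = 9.524 Mbps.
Audio total: 64 + 640 = 704 kbps = 0.704 Mbps.
Video: 9.524 − 0.704 = 8.820 Mbps.

8.82 Mbps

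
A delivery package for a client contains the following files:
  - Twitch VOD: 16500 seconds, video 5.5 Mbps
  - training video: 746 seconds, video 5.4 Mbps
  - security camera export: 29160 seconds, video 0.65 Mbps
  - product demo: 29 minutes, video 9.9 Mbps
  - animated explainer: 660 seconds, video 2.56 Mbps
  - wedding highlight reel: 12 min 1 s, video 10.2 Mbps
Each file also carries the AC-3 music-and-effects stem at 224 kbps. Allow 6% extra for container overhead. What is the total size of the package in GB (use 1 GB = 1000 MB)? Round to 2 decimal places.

20.02 GB

Audio: 224 kbps = 0.224 Mbps.
Twitch VOD: 5.724 Mbps × 16500 s × 1.06 = 100112.8 Mb
training video: 5.624 Mbps × 746 s × 1.06 = 4447.2 Mb
security camera export: 0.874 Mbps × 29160 s × 1.06 = 27015.0 Mb
product demo: 10.124 Mbps × 1740 s × 1.06 = 18672.7 Mb
animated explainer: 2.784 Mbps × 660 s × 1.06 = 1947.7 Mb
wedding highlight reel: 10.424 Mbps × 721 s × 1.06 = 7966.6 Mb
Total: 160162.0 Mb = 20020.3 MB.
= 20.02 GB.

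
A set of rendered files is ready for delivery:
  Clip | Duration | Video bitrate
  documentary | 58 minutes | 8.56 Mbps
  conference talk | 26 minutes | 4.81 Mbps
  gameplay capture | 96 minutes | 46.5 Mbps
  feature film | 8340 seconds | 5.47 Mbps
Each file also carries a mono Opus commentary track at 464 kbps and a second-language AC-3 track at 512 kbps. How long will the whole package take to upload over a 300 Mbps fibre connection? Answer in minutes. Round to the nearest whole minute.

Audio total: 464 + 512 = 976 kbps = 0.976 Mbps.
documentary: 9.536 Mbps × 3480 s = 33185.3 Mb
conference talk: 5.786 Mbps × 1560 s = 9026.2 Mb
gameplay capture: 47.476 Mbps × 5760 s = 273461.8 Mb
feature film: 6.446 Mbps × 8340 s = 53759.6 Mb
Total: 369432.8 Mb = 46179.1 MB.
At 300 Mbps: 369432.8 / 300 = 1231 s ≈ 20.5 minutes.

21 minutes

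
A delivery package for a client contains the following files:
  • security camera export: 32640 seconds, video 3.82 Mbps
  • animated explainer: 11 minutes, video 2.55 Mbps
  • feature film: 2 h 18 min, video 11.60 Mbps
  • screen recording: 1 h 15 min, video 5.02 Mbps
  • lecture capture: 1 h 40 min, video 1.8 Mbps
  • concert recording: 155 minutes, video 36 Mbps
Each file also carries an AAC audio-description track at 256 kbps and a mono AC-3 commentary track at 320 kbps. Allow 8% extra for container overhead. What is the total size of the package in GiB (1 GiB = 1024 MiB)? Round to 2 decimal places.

Audio total: 256 + 320 = 576 kbps = 0.576 Mbps.
security camera export: 4.396 Mbps × 32640 s × 1.08 = 154964.3 Mb
animated explainer: 3.126 Mbps × 660 s × 1.08 = 2228.2 Mb
feature film: 12.176 Mbps × 8280 s × 1.08 = 108882.7 Mb
screen recording: 5.596 Mbps × 4500 s × 1.08 = 27196.6 Mb
lecture capture: 2.376 Mbps × 6000 s × 1.08 = 15396.5 Mb
concert recording: 36.576 Mbps × 9300 s × 1.08 = 367369.3 Mb
Total: 676037.5 Mb = 84504.7 MB.
= 78.70 GiB.

78.70 GiB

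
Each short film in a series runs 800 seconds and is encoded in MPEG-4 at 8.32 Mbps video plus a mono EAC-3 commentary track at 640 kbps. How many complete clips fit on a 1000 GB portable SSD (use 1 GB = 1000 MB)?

Audio: 640 kbps = 0.640 Mbps.
Total bitrate: 8.960 Mbps.
Per item: 8.960 Mbps × 800 s = 7,168 Mb = 896.0 MB.
Capacity: 1000 GB = 8,000,000 Mb; 1116.07 items → 1116 complete.

1116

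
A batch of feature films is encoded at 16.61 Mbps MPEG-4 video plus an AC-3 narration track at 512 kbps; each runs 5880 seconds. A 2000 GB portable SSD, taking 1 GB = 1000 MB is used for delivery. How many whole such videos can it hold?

Audio: 512 kbps = 0.512 Mbps.
Total bitrate: 17.122 Mbps.
Per item: 17.122 Mbps × 5880 s = 100,677 Mb = 12,585 MB.
Capacity: 2000 GB = 16,000,000 Mb; 158.92 items → 158 complete.

158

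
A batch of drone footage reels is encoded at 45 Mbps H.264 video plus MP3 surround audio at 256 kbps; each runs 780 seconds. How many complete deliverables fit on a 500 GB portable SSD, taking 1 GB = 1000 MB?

113

Audio: 256 kbps = 0.256 Mbps.
Total bitrate: 45.256 Mbps.
Per item: 45.256 Mbps × 780 s = 35,300 Mb = 4,412 MB.
Capacity: 500 GB = 4,000,000 Mb; 113.32 items → 113 complete.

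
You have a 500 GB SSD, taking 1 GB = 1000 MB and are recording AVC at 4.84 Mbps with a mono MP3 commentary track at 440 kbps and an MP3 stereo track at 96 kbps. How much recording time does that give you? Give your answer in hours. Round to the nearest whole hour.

Audio total: 440 + 96 = 536 kbps = 0.536 Mbps.
Total bitrate: 4.84 + 0.536 = 5.376 Mbps.
Capacity: 500 GB = 4,000,000 Mb.
Recording time: 4,000,000 / 5.376 = 744,048 s ≈ 207 hours.

207 hours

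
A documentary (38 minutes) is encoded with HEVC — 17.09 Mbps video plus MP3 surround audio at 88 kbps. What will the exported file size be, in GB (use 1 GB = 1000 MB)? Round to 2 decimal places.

38 min = 2280 s
Audio: 88 kbps = 0.088 Mbps.
Total bitrate: 17.09 + 0.088 = 17.178 Mbps.
Stream data: 17.178 Mbps × 2280 s = 39165.8 Mb.
39,166 Mb ÷ 8 = 4,896 MB → 4.896 GB.

4.90 GB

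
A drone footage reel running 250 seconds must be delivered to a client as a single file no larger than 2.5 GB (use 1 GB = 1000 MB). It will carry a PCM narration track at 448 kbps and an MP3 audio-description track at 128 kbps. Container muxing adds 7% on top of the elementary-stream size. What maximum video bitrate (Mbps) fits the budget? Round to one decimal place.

74.2 Mbps

Budget: 2.5 GB = 20000.0 Mb.
Stream payload after overhead: 20000.0 / 1.07 = 18691.6 Mb.
Total bitrate budget: 18691.6 Mb / 250 s = 74.766 Mbps.
Audio total: 448 + 128 = 576 kbps = 0.576 Mbps.
Video: 74.766 − 0.576 = 74.190 Mbps.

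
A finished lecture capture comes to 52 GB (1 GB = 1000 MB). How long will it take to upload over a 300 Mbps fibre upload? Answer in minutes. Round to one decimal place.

File: 52 GB = 416000.0 Mb.
At 300 Mbps: 416000.0 / 300 = 1386.7 s ≈ 23.1 minutes.

23.1 minutes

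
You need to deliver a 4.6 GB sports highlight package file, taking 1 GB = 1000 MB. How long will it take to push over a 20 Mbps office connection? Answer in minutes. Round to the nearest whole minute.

31 minutes

File: 4.6 GB = 36800.0 Mb.
At 20 Mbps: 36800.0 / 20 = 1840.0 s ≈ 30.7 minutes.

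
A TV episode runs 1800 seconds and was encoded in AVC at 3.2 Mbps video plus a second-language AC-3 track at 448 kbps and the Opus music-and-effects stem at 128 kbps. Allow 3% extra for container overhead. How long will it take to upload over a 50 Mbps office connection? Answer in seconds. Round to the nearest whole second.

140 seconds

Audio total: 448 + 128 = 576 kbps = 0.576 Mbps.
Total bitrate: 3.776 Mbps.
File: 3.776 Mbps × 1800 s = 6796.8 Mb.
With 3% container overhead: ×1.03. → 7000.7 Mb.
At 50 Mbps: 7000.7 / 50 = 140.0 s ≈ 140 seconds.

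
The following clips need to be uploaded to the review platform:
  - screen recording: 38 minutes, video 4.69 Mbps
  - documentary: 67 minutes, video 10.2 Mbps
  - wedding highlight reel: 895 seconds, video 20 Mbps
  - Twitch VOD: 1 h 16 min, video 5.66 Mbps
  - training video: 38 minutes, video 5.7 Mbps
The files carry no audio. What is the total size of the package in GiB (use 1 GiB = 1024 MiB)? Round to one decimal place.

screen recording: 4.690 Mbps × 2280 s = 10693.2 Mb
documentary: 10.200 Mbps × 4020 s = 41004.0 Mb
wedding highlight reel: 20.000 Mbps × 895 s = 17900.0 Mb
Twitch VOD: 5.660 Mbps × 4560 s = 25809.6 Mb
training video: 5.700 Mbps × 2280 s = 12996.0 Mb
Total: 108402.8 Mb = 13550.4 MB.
= 12.62 GiB.

12.6 GiB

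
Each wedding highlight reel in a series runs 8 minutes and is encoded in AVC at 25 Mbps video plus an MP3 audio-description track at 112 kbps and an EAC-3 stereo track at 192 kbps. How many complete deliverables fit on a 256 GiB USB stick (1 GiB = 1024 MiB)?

8 min = 480 s
Audio total: 112 + 192 = 304 kbps = 0.304 Mbps.
Total bitrate: 25.304 Mbps.
Per item: 25.304 Mbps × 480 s = 12,146 Mb = 1,518 MB.
Capacity: 256 GiB = 2,199,023 Mb; 181.05 items → 181 complete.

181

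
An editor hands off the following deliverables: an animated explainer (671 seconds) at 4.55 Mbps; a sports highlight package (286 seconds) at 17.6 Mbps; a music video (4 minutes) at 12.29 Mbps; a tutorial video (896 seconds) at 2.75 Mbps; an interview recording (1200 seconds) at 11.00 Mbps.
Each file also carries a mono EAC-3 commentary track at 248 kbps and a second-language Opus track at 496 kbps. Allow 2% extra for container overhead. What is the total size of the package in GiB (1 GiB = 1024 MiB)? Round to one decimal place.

Audio total: 248 + 496 = 744 kbps = 0.744 Mbps.
animated explainer: 5.294 Mbps × 671 s × 1.02 = 3623.3 Mb
sports highlight package: 18.344 Mbps × 286 s × 1.02 = 5351.3 Mb
music video: 13.034 Mbps × 240 s × 1.02 = 3190.7 Mb
tutorial video: 3.494 Mbps × 896 s × 1.02 = 3193.2 Mb
interview recording: 11.744 Mbps × 1200 s × 1.02 = 14374.7 Mb
Total: 29733.2 Mb = 3716.7 MB.
= 3.461 GiB.

3.5 GiB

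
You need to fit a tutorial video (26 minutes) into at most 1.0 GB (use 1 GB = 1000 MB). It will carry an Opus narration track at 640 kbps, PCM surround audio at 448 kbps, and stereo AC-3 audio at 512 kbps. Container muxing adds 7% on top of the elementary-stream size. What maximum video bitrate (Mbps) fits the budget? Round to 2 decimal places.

Budget: 1.0 GB = 8000.0 Mb.
Stream payload after overhead: 8000.0 / 1.07 = 7476.6 Mb.
26 min = 1560 s
Total bitrate budget: 7476.6 Mb / 1560 s = 4.793 Mbps.
Audio total: 640 + 448 + 512 = 1600 kbps = 1.600 Mbps.
Video: 4.793 − 1.600 = 3.193 Mbps.

3.19 Mbps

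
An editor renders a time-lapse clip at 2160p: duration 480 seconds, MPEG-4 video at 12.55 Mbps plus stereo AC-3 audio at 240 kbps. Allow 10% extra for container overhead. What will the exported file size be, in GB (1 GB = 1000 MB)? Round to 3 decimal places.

Audio: 240 kbps = 0.240 Mbps.
Total bitrate: 12.55 + 0.240 = 12.790 Mbps.
Stream data: 12.790 Mbps × 480 s = 6139.2 Mb.
With 10% container overhead: ×1.10.
6,753 Mb ÷ 8 = 844.1 MB → 0.8441 GB.

0.844 GB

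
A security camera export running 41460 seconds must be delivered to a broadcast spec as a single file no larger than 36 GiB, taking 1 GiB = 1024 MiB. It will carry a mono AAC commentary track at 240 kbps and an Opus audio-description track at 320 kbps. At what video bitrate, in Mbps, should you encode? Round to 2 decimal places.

Budget: 36 GiB = 309237.6 Mb.
Total bitrate budget: 309237.6 Mb / 41460 s = 7.459 Mbps.
Audio total: 240 + 320 = 560 kbps = 0.560 Mbps.
Video: 7.459 − 0.560 = 6.899 Mbps.

6.90 Mbps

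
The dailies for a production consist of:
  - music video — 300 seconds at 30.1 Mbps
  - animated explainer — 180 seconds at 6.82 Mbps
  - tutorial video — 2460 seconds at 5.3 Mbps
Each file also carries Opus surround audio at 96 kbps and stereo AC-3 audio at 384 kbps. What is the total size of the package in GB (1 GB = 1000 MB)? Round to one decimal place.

3.1 GB

Audio total: 96 + 384 = 480 kbps = 0.480 Mbps.
music video: 30.580 Mbps × 300 s = 9174.0 Mb
animated explainer: 7.300 Mbps × 180 s = 1314.0 Mb
tutorial video: 5.780 Mbps × 2460 s = 14218.8 Mb
Total: 24706.8 Mb = 3088.3 MB.
= 3.088 GB.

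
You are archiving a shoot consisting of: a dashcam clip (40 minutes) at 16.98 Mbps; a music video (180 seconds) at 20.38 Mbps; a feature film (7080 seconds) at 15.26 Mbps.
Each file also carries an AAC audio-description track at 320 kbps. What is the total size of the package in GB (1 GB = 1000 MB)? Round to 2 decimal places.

Audio: 320 kbps = 0.320 Mbps.
dashcam clip: 17.300 Mbps × 2400 s = 41520.0 Mb
music video: 20.700 Mbps × 180 s = 3726.0 Mb
feature film: 15.580 Mbps × 7080 s = 110306.4 Mb
Total: 155552.4 Mb = 19444.0 MB.
= 19.44 GB.

19.44 GB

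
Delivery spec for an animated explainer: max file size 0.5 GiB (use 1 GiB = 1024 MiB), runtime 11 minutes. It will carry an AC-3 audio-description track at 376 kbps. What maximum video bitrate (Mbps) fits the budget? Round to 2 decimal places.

Budget: 0.5 GiB = 4295.0 Mb.
11 min = 660 s
Total bitrate budget: 4295.0 Mb / 660 s = 6.508 Mbps.
Audio: 376 kbps = 0.376 Mbps.
Video: 6.508 − 0.376 = 6.132 Mbps.

6.13 Mbps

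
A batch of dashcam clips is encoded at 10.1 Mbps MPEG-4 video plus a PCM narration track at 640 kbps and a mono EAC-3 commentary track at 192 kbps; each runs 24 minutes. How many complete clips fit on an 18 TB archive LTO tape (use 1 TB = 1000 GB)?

24 min = 1440 s
Audio total: 640 + 192 = 832 kbps = 0.832 Mbps.
Total bitrate: 10.932 Mbps.
Per item: 10.932 Mbps × 1440 s = 15,742 Mb = 1,968 MB.
Capacity: 18 TB = 144,000,000 Mb; 9147.46 items → 9147 complete.

9147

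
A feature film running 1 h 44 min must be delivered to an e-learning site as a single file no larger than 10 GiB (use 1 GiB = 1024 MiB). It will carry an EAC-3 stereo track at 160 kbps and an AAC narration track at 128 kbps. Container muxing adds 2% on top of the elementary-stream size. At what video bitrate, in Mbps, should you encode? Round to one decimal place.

Budget: 10 GiB = 85899.3 Mb.
Stream payload after overhead: 85899.3 / 1.02 = 84215.0 Mb.
1 h 44 min = 104 min = 6240 s
Total bitrate budget: 84215.0 Mb / 6240 s = 13.496 Mbps.
Audio total: 160 + 128 = 288 kbps = 0.288 Mbps.
Video: 13.496 − 0.288 = 13.208 Mbps.

13.2 Mbps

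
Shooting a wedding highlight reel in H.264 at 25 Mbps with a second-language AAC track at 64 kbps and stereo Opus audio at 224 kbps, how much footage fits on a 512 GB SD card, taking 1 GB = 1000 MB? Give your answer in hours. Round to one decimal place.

Audio total: 64 + 224 = 288 kbps = 0.288 Mbps.
Total bitrate: 25 + 0.288 = 25.288 Mbps.
Capacity: 512 GB = 4,096,000 Mb.
Recording time: 4,096,000 / 25.288 = 161,974 s ≈ 45.0 hours.

45.0 hours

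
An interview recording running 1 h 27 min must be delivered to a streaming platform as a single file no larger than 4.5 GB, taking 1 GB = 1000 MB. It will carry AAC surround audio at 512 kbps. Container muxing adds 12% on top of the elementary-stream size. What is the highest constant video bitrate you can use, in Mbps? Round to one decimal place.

5.6 Mbps

Budget: 4.5 GB = 36000.0 Mb.
Stream payload after overhead: 36000.0 / 1.12 = 32142.9 Mb.
1 h 27 min = 87 min = 5220 s
Total bitrate budget: 32142.9 Mb / 5220 s = 6.158 Mbps.
Audio: 512 kbps = 0.512 Mbps.
Video: 6.158 − 0.512 = 5.646 Mbps.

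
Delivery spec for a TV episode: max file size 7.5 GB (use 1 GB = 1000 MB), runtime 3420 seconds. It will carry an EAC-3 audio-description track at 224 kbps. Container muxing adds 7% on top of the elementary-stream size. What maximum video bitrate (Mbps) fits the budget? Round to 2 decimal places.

16.17 Mbps

Budget: 7.5 GB = 60000.0 Mb.
Stream payload after overhead: 60000.0 / 1.07 = 56074.8 Mb.
Total bitrate budget: 56074.8 Mb / 3420 s = 16.396 Mbps.
Audio: 224 kbps = 0.224 Mbps.
Video: 16.396 − 0.224 = 16.172 Mbps.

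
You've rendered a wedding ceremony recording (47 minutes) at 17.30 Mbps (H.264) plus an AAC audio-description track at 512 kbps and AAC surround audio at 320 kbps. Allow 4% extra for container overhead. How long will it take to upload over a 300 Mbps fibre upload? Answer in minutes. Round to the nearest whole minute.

47 min = 2820 s
Audio total: 512 + 320 = 832 kbps = 0.832 Mbps.
Total bitrate: 18.132 Mbps.
File: 18.132 Mbps × 2820 s = 51132.2 Mb.
With 4% container overhead: ×1.04. → 53177.5 Mb.
At 300 Mbps: 53177.5 / 300 = 177.3 s ≈ 2.95 minutes.

3 minutes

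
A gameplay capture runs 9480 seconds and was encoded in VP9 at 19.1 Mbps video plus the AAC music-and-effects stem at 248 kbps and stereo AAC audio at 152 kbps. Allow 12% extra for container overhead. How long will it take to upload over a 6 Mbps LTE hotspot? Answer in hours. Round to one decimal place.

9.6 hours

Audio total: 248 + 152 = 400 kbps = 0.400 Mbps.
Total bitrate: 19.500 Mbps.
File: 19.500 Mbps × 9480 s = 184860.0 Mb.
With 12% container overhead: ×1.12. → 207043.2 Mb.
At 6 Mbps: 207043.2 / 6 = 34507.2 s ≈ 9.59 hours.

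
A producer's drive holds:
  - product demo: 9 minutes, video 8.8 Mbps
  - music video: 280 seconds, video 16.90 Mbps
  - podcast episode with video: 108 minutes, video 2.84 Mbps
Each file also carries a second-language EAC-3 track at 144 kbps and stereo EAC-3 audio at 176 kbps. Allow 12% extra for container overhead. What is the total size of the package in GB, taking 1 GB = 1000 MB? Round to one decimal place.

4.2 GB

Audio total: 144 + 176 = 320 kbps = 0.320 Mbps.
product demo: 9.120 Mbps × 540 s × 1.12 = 5515.8 Mb
music video: 17.220 Mbps × 280 s × 1.12 = 5400.2 Mb
podcast episode with video: 3.160 Mbps × 6480 s × 1.12 = 22934.0 Mb
Total: 33850.0 Mb = 4231.2 MB.
= 4.231 GB.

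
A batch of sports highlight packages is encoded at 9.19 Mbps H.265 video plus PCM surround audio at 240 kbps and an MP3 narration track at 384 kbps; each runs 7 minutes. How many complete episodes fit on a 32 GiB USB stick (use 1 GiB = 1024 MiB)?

66

7 min = 420 s
Audio total: 240 + 384 = 624 kbps = 0.624 Mbps.
Total bitrate: 9.814 Mbps.
Per item: 9.814 Mbps × 420 s = 4,122 Mb = 515.2 MB.
Capacity: 32 GiB = 274,878 Mb; 66.69 items → 66 complete.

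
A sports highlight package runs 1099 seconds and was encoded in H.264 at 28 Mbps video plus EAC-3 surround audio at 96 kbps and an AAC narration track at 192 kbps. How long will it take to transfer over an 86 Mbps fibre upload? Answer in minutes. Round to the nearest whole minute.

Audio total: 96 + 192 = 288 kbps = 0.288 Mbps.
Total bitrate: 28.288 Mbps.
File: 28.288 Mbps × 1099 s = 31088.5 Mb.
At 86 Mbps: 31088.5 / 86 = 361.5 s ≈ 6.02 minutes.

6 minutes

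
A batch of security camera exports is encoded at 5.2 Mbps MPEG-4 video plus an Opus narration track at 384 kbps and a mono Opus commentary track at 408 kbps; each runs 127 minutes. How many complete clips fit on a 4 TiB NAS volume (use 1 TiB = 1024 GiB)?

770

127 min = 7620 s
Audio total: 384 + 408 = 792 kbps = 0.792 Mbps.
Total bitrate: 5.992 Mbps.
Per item: 5.992 Mbps × 7620 s = 45,659 Mb = 5,707 MB.
Capacity: 4 TiB = 35,184,372 Mb; 770.59 items → 770 complete.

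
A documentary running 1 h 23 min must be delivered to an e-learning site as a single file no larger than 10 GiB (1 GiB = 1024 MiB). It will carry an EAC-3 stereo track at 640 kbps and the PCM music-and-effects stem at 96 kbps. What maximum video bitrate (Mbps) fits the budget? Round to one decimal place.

Budget: 10 GiB = 85899.3 Mb.
1 h 23 min = 83 min = 4980 s
Total bitrate budget: 85899.3 Mb / 4980 s = 17.249 Mbps.
Audio total: 640 + 96 = 736 kbps = 0.736 Mbps.
Video: 17.249 − 0.736 = 16.513 Mbps.

16.5 Mbps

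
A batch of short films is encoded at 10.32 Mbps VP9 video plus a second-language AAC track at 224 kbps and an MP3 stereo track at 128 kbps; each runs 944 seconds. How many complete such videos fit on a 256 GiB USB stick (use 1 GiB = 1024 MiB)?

218

Audio total: 224 + 128 = 352 kbps = 0.352 Mbps.
Total bitrate: 10.672 Mbps.
Per item: 10.672 Mbps × 944 s = 10,074 Mb = 1,259 MB.
Capacity: 256 GiB = 2,199,023 Mb; 218.28 items → 218 complete.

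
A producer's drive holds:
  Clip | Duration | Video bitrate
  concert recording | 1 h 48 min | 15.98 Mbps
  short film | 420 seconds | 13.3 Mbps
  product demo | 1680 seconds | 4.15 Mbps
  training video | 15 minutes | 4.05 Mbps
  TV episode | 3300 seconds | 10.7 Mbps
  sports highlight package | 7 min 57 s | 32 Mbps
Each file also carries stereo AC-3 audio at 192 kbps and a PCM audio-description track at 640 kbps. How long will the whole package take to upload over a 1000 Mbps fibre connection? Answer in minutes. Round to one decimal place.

Audio total: 192 + 640 = 832 kbps = 0.832 Mbps.
concert recording: 16.812 Mbps × 6480 s = 108941.8 Mb
short film: 14.132 Mbps × 420 s = 5935.4 Mb
product demo: 4.982 Mbps × 1680 s = 8369.8 Mb
training video: 4.882 Mbps × 900 s = 4393.8 Mb
TV episode: 11.532 Mbps × 3300 s = 38055.6 Mb
sports highlight package: 32.832 Mbps × 477 s = 15660.9 Mb
Total: 181357.2 Mb = 22669.7 MB.
At 1000 Mbps: 181357.2 / 1000 = 181 s ≈ 3.02 minutes.

3.0 minutes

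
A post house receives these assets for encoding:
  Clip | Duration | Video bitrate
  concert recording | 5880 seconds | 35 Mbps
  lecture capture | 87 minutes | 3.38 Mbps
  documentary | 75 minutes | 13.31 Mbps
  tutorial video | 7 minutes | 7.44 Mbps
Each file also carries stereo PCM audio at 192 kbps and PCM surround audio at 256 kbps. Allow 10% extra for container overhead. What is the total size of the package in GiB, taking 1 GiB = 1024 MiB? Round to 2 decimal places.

Audio total: 192 + 256 = 448 kbps = 0.448 Mbps.
concert recording: 35.448 Mbps × 5880 s × 1.10 = 229277.7 Mb
lecture capture: 3.828 Mbps × 5220 s × 1.10 = 21980.4 Mb
documentary: 13.758 Mbps × 4500 s × 1.10 = 68102.1 Mb
tutorial video: 7.888 Mbps × 420 s × 1.10 = 3644.3 Mb
Total: 323004.4 Mb = 40375.5 MB.
= 37.60 GiB.

37.60 GiB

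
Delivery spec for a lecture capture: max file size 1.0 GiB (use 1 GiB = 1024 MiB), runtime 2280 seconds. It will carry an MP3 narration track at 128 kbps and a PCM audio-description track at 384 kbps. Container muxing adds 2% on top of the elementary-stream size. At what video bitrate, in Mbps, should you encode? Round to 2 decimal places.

Budget: 1.0 GiB = 8589.9 Mb.
Stream payload after overhead: 8589.9 / 1.02 = 8421.5 Mb.
Total bitrate budget: 8421.5 Mb / 2280 s = 3.694 Mbps.
Audio total: 128 + 384 = 512 kbps = 0.512 Mbps.
Video: 3.694 − 0.512 = 3.182 Mbps.

3.18 Mbps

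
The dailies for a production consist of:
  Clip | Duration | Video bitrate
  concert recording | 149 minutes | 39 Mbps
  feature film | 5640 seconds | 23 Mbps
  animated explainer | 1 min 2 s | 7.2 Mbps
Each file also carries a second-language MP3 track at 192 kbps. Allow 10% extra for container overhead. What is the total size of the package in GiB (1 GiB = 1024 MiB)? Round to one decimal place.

61.7 GiB

Audio: 192 kbps = 0.192 Mbps.
concert recording: 39.192 Mbps × 8940 s × 1.10 = 385414.1 Mb
feature film: 23.192 Mbps × 5640 s × 1.10 = 143883.2 Mb
animated explainer: 7.392 Mbps × 62 s × 1.10 = 504.1 Mb
Total: 529801.4 Mb = 66225.2 MB.
= 61.68 GiB.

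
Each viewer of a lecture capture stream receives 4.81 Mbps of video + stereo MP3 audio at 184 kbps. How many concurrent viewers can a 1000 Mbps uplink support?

Audio: 184 kbps = 0.184 Mbps.
Per-viewer media rate: 4.994 Mbps.
1000 Mbps = 1,000 Mbps; 1,000 / 4.994 = 200.24 → 200 viewers.

200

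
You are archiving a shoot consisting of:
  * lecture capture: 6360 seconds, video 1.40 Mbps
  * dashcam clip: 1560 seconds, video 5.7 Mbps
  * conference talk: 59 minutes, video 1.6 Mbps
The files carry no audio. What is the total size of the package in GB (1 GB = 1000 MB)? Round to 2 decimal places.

2.93 GB

lecture capture: 1.400 Mbps × 6360 s = 8904.0 Mb
dashcam clip: 5.700 Mbps × 1560 s = 8892.0 Mb
conference talk: 1.600 Mbps × 3540 s = 5664.0 Mb
Total: 23460.0 Mb = 2932.5 MB.
= 2.933 GB.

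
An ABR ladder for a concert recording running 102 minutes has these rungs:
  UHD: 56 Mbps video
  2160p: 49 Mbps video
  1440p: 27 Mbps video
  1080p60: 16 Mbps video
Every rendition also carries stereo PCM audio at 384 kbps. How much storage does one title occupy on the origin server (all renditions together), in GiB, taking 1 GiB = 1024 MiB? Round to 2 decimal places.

102 min = 6120 s
Audio: 384 kbps = 0.384 Mbps.
Sum of rendition bitrates: (56+0.384) + (49+0.384) + (27+0.384) + (16+0.384) = 149.536 Mbps.
× 6120 s = 915,160 Mb = 114,395 MB = 106.5 GiB.

106.54 GiB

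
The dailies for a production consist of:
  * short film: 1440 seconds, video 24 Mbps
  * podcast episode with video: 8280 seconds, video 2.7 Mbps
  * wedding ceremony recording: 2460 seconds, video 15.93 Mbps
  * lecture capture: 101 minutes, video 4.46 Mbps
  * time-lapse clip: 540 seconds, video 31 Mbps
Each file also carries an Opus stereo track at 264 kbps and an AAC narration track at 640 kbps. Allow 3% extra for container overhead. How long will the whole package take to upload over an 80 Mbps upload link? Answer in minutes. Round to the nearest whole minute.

Audio total: 264 + 640 = 904 kbps = 0.904 Mbps.
short film: 24.904 Mbps × 1440 s × 1.03 = 36937.6 Mb
podcast episode with video: 3.604 Mbps × 8280 s × 1.03 = 30736.4 Mb
wedding ceremony recording: 16.834 Mbps × 2460 s × 1.03 = 42654.0 Mb
lecture capture: 5.364 Mbps × 6060 s × 1.03 = 33481.0 Mb
time-lapse clip: 31.904 Mbps × 540 s × 1.03 = 17745.0 Mb
Total: 161554.0 Mb = 20194.2 MB.
At 80 Mbps: 161554.0 / 80 = 2019 s ≈ 33.7 minutes.

34 minutes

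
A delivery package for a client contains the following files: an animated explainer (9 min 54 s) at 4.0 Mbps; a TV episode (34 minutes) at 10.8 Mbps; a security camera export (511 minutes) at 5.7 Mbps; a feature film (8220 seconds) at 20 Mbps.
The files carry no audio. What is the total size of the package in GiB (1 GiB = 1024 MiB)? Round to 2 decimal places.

42.33 GiB

animated explainer: 4.000 Mbps × 594 s = 2376.0 Mb
TV episode: 10.800 Mbps × 2040 s = 22032.0 Mb
security camera export: 5.700 Mbps × 30660 s = 174762.0 Mb
feature film: 20.000 Mbps × 8220 s = 164400.0 Mb
Total: 363570.0 Mb = 45446.2 MB.
= 42.33 GiB.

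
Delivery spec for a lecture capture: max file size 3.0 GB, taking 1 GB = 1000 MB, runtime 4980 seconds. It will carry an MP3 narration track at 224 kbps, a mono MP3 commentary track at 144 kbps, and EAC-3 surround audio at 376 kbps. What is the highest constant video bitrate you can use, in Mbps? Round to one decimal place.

Budget: 3.0 GB = 24000.0 Mb.
Total bitrate budget: 24000.0 Mb / 4980 s = 4.819 Mbps.
Audio total: 224 + 144 + 376 = 744 kbps = 0.744 Mbps.
Video: 4.819 − 0.744 = 4.075 Mbps.

4.1 Mbps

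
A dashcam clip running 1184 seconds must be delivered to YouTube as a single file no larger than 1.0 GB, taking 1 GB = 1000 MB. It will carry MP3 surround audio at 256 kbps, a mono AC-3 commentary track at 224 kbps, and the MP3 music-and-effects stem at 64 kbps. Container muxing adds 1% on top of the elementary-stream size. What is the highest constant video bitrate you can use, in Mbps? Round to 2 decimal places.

6.15 Mbps

Budget: 1.0 GB = 8000.0 Mb.
Stream payload after overhead: 8000.0 / 1.01 = 7920.8 Mb.
Total bitrate budget: 7920.8 Mb / 1184 s = 6.690 Mbps.
Audio total: 256 + 224 + 64 = 544 kbps = 0.544 Mbps.
Video: 6.690 − 0.544 = 6.146 Mbps.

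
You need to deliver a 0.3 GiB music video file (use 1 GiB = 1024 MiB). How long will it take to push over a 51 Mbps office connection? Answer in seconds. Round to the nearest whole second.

File: 0.3 GiB = 2577.0 Mb.
At 51 Mbps: 2577.0 / 51 = 50.5 s ≈ 50.5 seconds.

51 seconds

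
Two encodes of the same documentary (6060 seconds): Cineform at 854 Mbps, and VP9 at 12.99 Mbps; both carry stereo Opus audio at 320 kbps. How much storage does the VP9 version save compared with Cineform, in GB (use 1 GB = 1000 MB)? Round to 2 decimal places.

637.07 GB

Audio: 320 kbps = 0.320 Mbps.
Cineform: 854.320 Mbps × 6060 s = 5177179.2 Mb = 647.147 GB.
VP9: 13.310 Mbps × 6060 s = 80658.6 Mb = 10.082 GB.
Saving: 647.147 − 10.082 = 637.065 GB.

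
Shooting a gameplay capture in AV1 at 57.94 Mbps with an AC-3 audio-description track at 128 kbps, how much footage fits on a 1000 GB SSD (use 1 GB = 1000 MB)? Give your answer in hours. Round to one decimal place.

38.3 hours

Audio: 128 kbps = 0.128 Mbps.
Total bitrate: 57.94 + 0.128 = 58.068 Mbps.
Capacity: 1000 GB = 8,000,000 Mb.
Recording time: 8,000,000 / 58.068 = 137,770 s ≈ 38.3 hours.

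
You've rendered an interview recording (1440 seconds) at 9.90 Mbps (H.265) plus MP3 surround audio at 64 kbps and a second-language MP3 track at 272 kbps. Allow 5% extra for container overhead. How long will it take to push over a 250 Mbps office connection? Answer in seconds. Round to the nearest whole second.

62 seconds

Audio total: 64 + 272 = 336 kbps = 0.336 Mbps.
Total bitrate: 10.236 Mbps.
File: 10.236 Mbps × 1440 s = 14739.8 Mb.
With 5% container overhead: ×1.05. → 15476.8 Mb.
At 250 Mbps: 15476.8 / 250 = 61.9 s ≈ 61.9 seconds.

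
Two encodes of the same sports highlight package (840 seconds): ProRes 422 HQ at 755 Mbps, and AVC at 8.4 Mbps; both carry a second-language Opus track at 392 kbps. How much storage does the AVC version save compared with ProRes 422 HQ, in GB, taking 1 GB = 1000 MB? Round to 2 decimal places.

Audio: 392 kbps = 0.392 Mbps.
ProRes 422 HQ: 755.392 Mbps × 840 s = 634529.3 Mb = 79.316 GB.
AVC: 8.792 Mbps × 840 s = 7385.3 Mb = 0.923 GB.
Saving: 79.316 − 0.923 = 78.393 GB.

78.39 GB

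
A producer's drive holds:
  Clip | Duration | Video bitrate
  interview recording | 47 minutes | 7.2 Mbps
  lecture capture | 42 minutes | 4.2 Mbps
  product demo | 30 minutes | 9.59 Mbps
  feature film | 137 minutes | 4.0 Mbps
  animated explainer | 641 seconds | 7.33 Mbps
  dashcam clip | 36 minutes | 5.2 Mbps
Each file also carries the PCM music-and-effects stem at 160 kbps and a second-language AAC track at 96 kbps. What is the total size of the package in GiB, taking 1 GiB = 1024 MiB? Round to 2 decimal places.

Audio total: 160 + 96 = 256 kbps = 0.256 Mbps.
interview recording: 7.456 Mbps × 2820 s = 21025.9 Mb
lecture capture: 4.456 Mbps × 2520 s = 11229.1 Mb
product demo: 9.846 Mbps × 1800 s = 17722.8 Mb
feature film: 4.256 Mbps × 8220 s = 34984.3 Mb
animated explainer: 7.586 Mbps × 641 s = 4862.6 Mb
dashcam clip: 5.456 Mbps × 2160 s = 11785.0 Mb
Total: 101609.7 Mb = 12701.2 MB.
= 11.83 GiB.

11.83 GiB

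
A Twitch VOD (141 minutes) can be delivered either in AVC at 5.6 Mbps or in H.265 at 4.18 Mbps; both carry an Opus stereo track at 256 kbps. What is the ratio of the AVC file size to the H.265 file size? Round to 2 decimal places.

1.32

141 min = 8460 s
Audio: 256 kbps = 0.256 Mbps.
AVC: 5.856 Mbps × 8460 s = 49541.8 Mb = 5.767 GiB.
H.265: 4.436 Mbps × 8460 s = 37528.6 Mb = 4.369 GiB.
Ratio: 5.767 / 4.369 = 1.320.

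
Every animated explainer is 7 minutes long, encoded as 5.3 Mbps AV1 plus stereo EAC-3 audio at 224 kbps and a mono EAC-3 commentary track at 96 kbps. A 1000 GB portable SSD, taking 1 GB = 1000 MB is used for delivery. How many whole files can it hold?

3389

7 min = 420 s
Audio total: 224 + 96 = 320 kbps = 0.320 Mbps.
Total bitrate: 5.620 Mbps.
Per item: 5.620 Mbps × 420 s = 2,360 Mb = 295.1 MB.
Capacity: 1000 GB = 8,000,000 Mb; 3389.26 items → 3389 complete.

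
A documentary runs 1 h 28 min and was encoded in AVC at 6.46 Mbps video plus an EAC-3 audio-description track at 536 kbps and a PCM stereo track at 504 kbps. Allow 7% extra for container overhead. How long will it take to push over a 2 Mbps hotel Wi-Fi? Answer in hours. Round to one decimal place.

5.9 hours

1 h 28 min = 88 min = 5280 s
Audio total: 536 + 504 = 1040 kbps = 1.040 Mbps.
Total bitrate: 7.500 Mbps.
File: 7.500 Mbps × 5280 s = 39600.0 Mb.
With 7% container overhead: ×1.07. → 42372.0 Mb.
At 2 Mbps: 42372.0 / 2 = 21186.0 s ≈ 5.88 hours.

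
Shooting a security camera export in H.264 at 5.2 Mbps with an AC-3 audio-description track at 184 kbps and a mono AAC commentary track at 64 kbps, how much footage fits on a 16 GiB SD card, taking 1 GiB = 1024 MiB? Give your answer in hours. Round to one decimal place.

Audio total: 184 + 64 = 248 kbps = 0.248 Mbps.
Total bitrate: 5.2 + 0.248 = 5.448 Mbps.
Capacity: 16 GiB = 137,439 Mb.
Recording time: 137,439 / 5.448 = 25,227 s ≈ 7.01 hours.

7.0 hours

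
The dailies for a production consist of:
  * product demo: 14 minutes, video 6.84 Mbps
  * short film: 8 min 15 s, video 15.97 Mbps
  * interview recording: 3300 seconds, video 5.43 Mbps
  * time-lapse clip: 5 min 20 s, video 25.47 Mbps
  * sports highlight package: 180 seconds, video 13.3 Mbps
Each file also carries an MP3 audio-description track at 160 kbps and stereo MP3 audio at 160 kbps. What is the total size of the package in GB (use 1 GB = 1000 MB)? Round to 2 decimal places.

Audio total: 160 + 160 = 320 kbps = 0.320 Mbps.
product demo: 7.160 Mbps × 840 s = 6014.4 Mb
short film: 16.290 Mbps × 495 s = 8063.6 Mb
interview recording: 5.750 Mbps × 3300 s = 18975.0 Mb
time-lapse clip: 25.790 Mbps × 320 s = 8252.8 Mb
sports highlight package: 13.620 Mbps × 180 s = 2451.6 Mb
Total: 43757.3 Mb = 5469.7 MB.
= 5.470 GB.

5.47 GB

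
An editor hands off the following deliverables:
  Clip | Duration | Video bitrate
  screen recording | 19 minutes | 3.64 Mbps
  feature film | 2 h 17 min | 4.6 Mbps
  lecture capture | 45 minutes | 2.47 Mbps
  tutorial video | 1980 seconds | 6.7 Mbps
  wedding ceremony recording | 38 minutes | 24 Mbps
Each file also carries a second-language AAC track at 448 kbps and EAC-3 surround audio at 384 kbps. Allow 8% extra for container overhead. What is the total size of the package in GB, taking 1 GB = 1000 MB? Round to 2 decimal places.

Audio total: 448 + 384 = 832 kbps = 0.832 Mbps.
screen recording: 4.472 Mbps × 1140 s × 1.08 = 5505.9 Mb
feature film: 5.432 Mbps × 8220 s × 1.08 = 48223.1 Mb
lecture capture: 3.302 Mbps × 2700 s × 1.08 = 9628.6 Mb
tutorial video: 7.532 Mbps × 1980 s × 1.08 = 16106.4 Mb
wedding ceremony recording: 24.832 Mbps × 2280 s × 1.08 = 61146.3 Mb
Total: 140610.4 Mb = 17576.3 MB.
= 17.58 GB.

17.58 GB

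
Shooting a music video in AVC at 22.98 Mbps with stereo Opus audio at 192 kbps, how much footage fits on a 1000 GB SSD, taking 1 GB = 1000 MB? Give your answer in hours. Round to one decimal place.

Audio: 192 kbps = 0.192 Mbps.
Total bitrate: 22.98 + 0.192 = 23.172 Mbps.
Capacity: 1000 GB = 8,000,000 Mb.
Recording time: 8,000,000 / 23.172 = 345,244 s ≈ 95.9 hours.

95.9 hours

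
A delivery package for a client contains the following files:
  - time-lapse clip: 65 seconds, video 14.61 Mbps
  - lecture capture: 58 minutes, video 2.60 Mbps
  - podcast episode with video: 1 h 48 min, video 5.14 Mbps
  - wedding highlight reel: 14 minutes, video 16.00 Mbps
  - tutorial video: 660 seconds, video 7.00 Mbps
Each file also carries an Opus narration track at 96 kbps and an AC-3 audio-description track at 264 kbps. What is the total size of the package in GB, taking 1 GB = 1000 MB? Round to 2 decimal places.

8.19 GB

Audio total: 96 + 264 = 360 kbps = 0.360 Mbps.
time-lapse clip: 14.970 Mbps × 65 s = 973.0 Mb
lecture capture: 2.960 Mbps × 3480 s = 10300.8 Mb
podcast episode with video: 5.500 Mbps × 6480 s = 35640.0 Mb
wedding highlight reel: 16.360 Mbps × 840 s = 13742.4 Mb
tutorial video: 7.360 Mbps × 660 s = 4857.6 Mb
Total: 65513.8 Mb = 8189.2 MB.
= 8.189 GB.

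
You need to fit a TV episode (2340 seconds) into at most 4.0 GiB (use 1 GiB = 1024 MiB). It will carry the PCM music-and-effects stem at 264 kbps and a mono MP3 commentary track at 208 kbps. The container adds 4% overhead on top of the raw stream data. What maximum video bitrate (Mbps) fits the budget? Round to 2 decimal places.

13.65 Mbps

Budget: 4.0 GiB = 34359.7 Mb.
Stream payload after overhead: 34359.7 / 1.04 = 33038.2 Mb.
Total bitrate budget: 33038.2 Mb / 2340 s = 14.119 Mbps.
Audio total: 264 + 208 = 472 kbps = 0.472 Mbps.
Video: 14.119 − 0.472 = 13.647 Mbps.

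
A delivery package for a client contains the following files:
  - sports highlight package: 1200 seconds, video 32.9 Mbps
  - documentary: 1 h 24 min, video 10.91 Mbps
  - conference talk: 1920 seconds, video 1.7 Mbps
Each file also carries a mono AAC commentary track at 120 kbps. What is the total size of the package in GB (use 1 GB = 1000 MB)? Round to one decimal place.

12.3 GB

Audio: 120 kbps = 0.120 Mbps.
sports highlight package: 33.020 Mbps × 1200 s = 39624.0 Mb
documentary: 11.030 Mbps × 5040 s = 55591.2 Mb
conference talk: 1.820 Mbps × 1920 s = 3494.4 Mb
Total: 98709.6 Mb = 12338.7 MB.
= 12.34 GB.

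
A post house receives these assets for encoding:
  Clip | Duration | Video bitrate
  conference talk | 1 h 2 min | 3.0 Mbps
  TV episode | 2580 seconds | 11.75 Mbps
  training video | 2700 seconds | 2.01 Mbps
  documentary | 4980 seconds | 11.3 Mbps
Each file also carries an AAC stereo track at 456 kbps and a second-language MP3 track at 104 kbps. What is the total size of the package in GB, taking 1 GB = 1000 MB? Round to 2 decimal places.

Audio total: 456 + 104 = 560 kbps = 0.560 Mbps.
conference talk: 3.560 Mbps × 3720 s = 13243.2 Mb
TV episode: 12.310 Mbps × 2580 s = 31759.8 Mb
training video: 2.570 Mbps × 2700 s = 6939.0 Mb
documentary: 11.860 Mbps × 4980 s = 59062.8 Mb
Total: 111004.8 Mb = 13875.6 MB.
= 13.88 GB.

13.88 GB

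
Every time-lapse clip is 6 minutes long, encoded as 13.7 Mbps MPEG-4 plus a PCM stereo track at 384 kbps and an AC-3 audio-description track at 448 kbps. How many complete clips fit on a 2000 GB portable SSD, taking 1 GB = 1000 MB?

6 min = 360 s
Audio total: 384 + 448 = 832 kbps = 0.832 Mbps.
Total bitrate: 14.532 Mbps.
Per item: 14.532 Mbps × 360 s = 5,232 Mb = 653.9 MB.
Capacity: 2000 GB = 16,000,000 Mb; 3058.38 items → 3058 complete.

3058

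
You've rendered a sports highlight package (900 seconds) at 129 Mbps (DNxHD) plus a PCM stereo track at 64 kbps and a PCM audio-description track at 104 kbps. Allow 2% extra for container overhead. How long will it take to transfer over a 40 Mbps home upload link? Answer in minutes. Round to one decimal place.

49.4 minutes

Audio total: 64 + 104 = 168 kbps = 0.168 Mbps.
Total bitrate: 129.168 Mbps.
File: 129.168 Mbps × 900 s = 116251.2 Mb.
With 2% container overhead: ×1.02. → 118576.2 Mb.
At 40 Mbps: 118576.2 / 40 = 2964.4 s ≈ 49.4 minutes.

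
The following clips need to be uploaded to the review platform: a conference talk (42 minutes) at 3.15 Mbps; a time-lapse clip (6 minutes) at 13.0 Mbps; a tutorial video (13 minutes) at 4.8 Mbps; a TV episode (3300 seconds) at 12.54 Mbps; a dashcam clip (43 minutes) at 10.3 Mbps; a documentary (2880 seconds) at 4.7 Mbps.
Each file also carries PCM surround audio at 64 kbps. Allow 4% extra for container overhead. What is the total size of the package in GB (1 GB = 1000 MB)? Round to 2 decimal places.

12.82 GB

Audio: 64 kbps = 0.064 Mbps.
conference talk: 3.214 Mbps × 2520 s × 1.04 = 8423.3 Mb
time-lapse clip: 13.064 Mbps × 360 s × 1.04 = 4891.2 Mb
tutorial video: 4.864 Mbps × 780 s × 1.04 = 3945.7 Mb
TV episode: 12.604 Mbps × 3300 s × 1.04 = 43256.9 Mb
dashcam clip: 10.364 Mbps × 2580 s × 1.04 = 27808.7 Mb
documentary: 4.764 Mbps × 2880 s × 1.04 = 14269.1 Mb
Total: 102594.8 Mb = 12824.4 MB.
= 12.82 GB.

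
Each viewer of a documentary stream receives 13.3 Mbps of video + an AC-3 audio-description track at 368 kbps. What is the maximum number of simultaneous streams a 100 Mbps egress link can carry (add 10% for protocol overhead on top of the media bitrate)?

Audio: 368 kbps = 0.368 Mbps.
Per-viewer media rate: 13.668 Mbps.
On the wire with 10% overhead: 15.035 Mbps.
100 Mbps = 100.0 Mbps; 100.0 / 15.035 = 6.65 → 6 viewers.

6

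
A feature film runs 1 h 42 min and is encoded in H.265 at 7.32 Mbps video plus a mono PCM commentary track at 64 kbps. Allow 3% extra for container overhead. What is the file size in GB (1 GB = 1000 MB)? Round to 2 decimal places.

5.82 GB

1 h 42 min = 102 min = 6120 s
Audio: 64 kbps = 0.064 Mbps.
Total bitrate: 7.32 + 0.064 = 7.384 Mbps.
Stream data: 7.384 Mbps × 6120 s = 45190.1 Mb.
With 3% container overhead: ×1.03.
46,546 Mb ÷ 8 = 5,818 MB → 5.818 GB.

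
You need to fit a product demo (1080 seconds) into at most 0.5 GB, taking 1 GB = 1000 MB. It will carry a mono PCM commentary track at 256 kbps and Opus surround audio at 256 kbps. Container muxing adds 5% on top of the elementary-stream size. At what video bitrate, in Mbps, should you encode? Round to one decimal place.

3.0 Mbps

Budget: 0.5 GB = 4000.0 Mb.
Stream payload after overhead: 4000.0 / 1.05 = 3809.5 Mb.
Total bitrate budget: 3809.5 Mb / 1080 s = 3.527 Mbps.
Audio total: 256 + 256 = 512 kbps = 0.512 Mbps.
Video: 3.527 − 0.512 = 3.015 Mbps.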